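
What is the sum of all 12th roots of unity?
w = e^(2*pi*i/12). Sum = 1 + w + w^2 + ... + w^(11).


The sum of all 12th roots of unity is 0.
Geometric series: (1 - w^12)/(1 - w) = (1-1)/(1-w) = 0 since w^12 = 1, w ≠ 1.
Alternatively: coefficient of z^11 in z^12 - 1 is 0.

0


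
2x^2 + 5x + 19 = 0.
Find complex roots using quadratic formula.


disc = 5^2 - 4*2*19 = 25 - 152 = -127
sqrt(|disc|) = sqrt(127) = 11.2694
Real part = -5/(2*2) = -1.2500
Imag part = 11.2694/(2*2) = 2.8174

-1.2500 ± 2.8174i


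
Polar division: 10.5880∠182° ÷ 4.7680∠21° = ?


r = 10.5880 / 4.7680 = 2.2206
theta = 182° - 21° = 161° = 161° (mod 360)

2.2206 cis(161°)


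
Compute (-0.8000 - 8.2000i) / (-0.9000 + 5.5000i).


Conjugate of z2 = -0.9000 - 5.5000i
Numerator: (-0.8000 - 8.2000i)(-0.9000 - 5.5000i) = -44.3800 + 11.7800i
Denominator: (-0.9)^2 + 5.5^2 = 31.06
Result = (-44.3800 + 11.7800i)/31.06

-1.4288 + 0.3793i


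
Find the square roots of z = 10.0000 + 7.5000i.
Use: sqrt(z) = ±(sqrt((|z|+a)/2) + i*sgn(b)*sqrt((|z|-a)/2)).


|z| = sqrt(100+56.25) = 12.5000
sqrt((|z|+a)/2) = sqrt((12.5000+10)/2) = sqrt(11.2500) = 3.3541
sqrt((|z|-a)/2) = sqrt((12.5000-10)/2) = sqrt(1.2500) = 1.1180

±(3.3541 + 1.1180i) i.e. 3.3541 + 1.1180i and -3.3541 - 1.1180i


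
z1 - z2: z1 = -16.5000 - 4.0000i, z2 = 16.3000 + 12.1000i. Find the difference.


Real: -16.5 - 16.3 = -32.8
Imag: -4 - 12.1 = -16.1

-32.8000 - 16.1000i


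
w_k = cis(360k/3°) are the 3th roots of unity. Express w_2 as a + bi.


Angle = 360*2/3 = 240°
a = cos(240°) = -0.5000
b = sin(240°) = -0.8660

-0.5000 - 0.8660i


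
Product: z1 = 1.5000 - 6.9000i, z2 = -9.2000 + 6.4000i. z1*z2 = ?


Real = 1.5*(-9.2) - (-6.9)*6.4 = -13.8 - (-44.16) = 30.36
Imag = 1.5*6.4 - (9.2)*(-6.9) = 9.6 + 63.48 = 73.08

30.3600 + 73.0800i


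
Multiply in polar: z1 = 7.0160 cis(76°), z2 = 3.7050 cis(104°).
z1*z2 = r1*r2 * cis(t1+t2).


r = 7.0160 * 3.7050 = 25.9943
theta = 76° + 104° = 180° = 180° (mod 360)

25.9943 cis(180°)


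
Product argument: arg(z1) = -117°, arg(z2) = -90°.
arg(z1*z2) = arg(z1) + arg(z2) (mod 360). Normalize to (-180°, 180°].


arg(z1*z2) = -117° - 90° = -207°
Normalized to (-180°, 180°]: 153°

153°


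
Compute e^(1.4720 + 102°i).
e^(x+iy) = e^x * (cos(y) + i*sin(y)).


e^1.4720 = 4.3579
cos(102°) = -0.20791
sin(102°) = 0.97815
Real = 4.3579*(-0.20791) = -0.9061
Imag = 4.3579*0.97815 = 4.2627

-0.9061 + 4.2627i


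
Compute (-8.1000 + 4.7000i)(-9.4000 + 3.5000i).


Real = -8.1*(-9.4) - 4.7*3.5 = 76.14 - 16.45 = 59.69
Imag = -8.1*3.5 - (9.4)*4.7 = -28.35 - (44.18) = -72.53

59.6900 - 72.5300i


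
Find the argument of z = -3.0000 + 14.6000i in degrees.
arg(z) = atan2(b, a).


Re = -3, Im = 14.6
arg = atan2(14.6, -3) = 101.6115 degrees

arg(z) = 101.6115 degrees


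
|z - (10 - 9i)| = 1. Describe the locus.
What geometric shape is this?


|z - z0| = r is a circle with center z0 and radius r.
Center = (10, -9), radius = 1

Circle with center (10, -9) and radius 1


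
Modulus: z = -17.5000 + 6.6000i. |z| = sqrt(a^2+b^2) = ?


|z| = sqrt((-17.5)^2 + 6.6^2) = sqrt(306.25 + 43.56) = sqrt(349.81) = 18.7032

|z| = 18.7032


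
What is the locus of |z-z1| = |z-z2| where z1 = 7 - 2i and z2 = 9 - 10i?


Equal distances means the locus is the perpendicular bisector of z1 and z2.
Midpoint = ((7+9)/2, (-2+(-10))/2) = (8.0000, -6.0000)

Perpendicular bisector through (8.0000, -6.0000)


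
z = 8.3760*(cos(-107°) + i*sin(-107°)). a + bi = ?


a = 8.3760*cos(-107°) = 8.3760*(-0.29237) = -2.4489
b = 8.3760*sin(-107°) = 8.3760*(-0.9563) = -8.0100

-2.4489 - 8.0100i


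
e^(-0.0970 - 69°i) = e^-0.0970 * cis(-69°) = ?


e^-0.0970 = 0.90756
cos(-69°) = 0.35837
sin(-69°) = -0.9336
Real = 0.90756*0.35837 = 0.3252
Imag = 0.90756*(-0.9336) = -0.8473

0.3252 - 0.8473i


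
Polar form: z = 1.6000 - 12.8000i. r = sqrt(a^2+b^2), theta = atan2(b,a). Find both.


r = sqrt(2.56+163.84) = sqrt(166.4) = 12.8996
theta = atan2(-12.8, 1.6) = -82.8750 degrees

r = 12.8996, theta = -82.8750 degrees


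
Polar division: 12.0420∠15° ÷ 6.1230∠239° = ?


r = 12.0420 / 6.1230 = 1.9667
theta = 15° - 239° = -224° = 136° (mod 360)

1.9667 cis(136°)


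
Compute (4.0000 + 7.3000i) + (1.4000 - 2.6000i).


Real: 4 + 1.4 = 5.4
Imag: 7.3 - 2.6 = 4.7

5.4000 + 4.7000i


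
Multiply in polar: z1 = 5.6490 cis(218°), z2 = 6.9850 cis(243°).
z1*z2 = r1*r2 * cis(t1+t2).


r = 5.6490 * 6.9850 = 39.4583
theta = 218° + 243° = 461° = 101° (mod 360)

39.4583 cis(101°)


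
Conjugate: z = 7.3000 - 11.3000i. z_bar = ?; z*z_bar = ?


z_bar = 7.3000 + 11.3000i
z*z_bar = 7.3^2 + (-11.3)^2 = 53.29 + 127.69 = 180.98

z_bar = 7.3000 + 11.3000i, z*z_bar = 180.98


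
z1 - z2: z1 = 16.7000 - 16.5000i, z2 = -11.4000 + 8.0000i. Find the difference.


Real: 16.7 + 11.4 = 28.1
Imag: -16.5 - 8 = -24.5

28.1000 - 24.5000i


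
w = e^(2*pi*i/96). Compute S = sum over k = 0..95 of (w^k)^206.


The roots are w_k = w^k with w = e^(2*pi*i/96), and (w^k)^206 = (w^206)^k.
So S = 1 + u + u^2 + ... + u^(95) with u = w^206.
206 = 2*96 + 14, so 206 is not a multiple of 96: u = (w^96)^2 * w^14 = w^14 ≠ 1 (w is a primitive 96th root), while u^96 = (w^96)^206 = 1.
Geometric series: S = (1 - u^96)/(1 - u) = (1 - 1)/(1 - u) = 0

S = 0


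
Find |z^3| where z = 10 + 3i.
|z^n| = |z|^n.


|z| = sqrt(100+9) = sqrt(109) = 10.4403
|z^3| = |z|^3 = (sqrt(109))^3 = 109*sqrt(109)

|z^3| = 109*sqrt(109) ≈ 1137.9934


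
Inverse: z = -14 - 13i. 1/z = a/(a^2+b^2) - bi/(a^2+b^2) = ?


|z|^2 = 196+169 = 365
1/z = (-14 + 13i)/365

1/z = -0.0384 + 0.0356i


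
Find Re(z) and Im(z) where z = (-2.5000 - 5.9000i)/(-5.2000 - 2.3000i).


Multiply by conjugate: (-2.5000 - 5.9000i)(-5.2000 + 2.3000i) / ((-5.2)^2 + (-2.3)^2)
Numerator real = -2.5*(-5.2) - (5.9)*(-2.3) = 26.57
Numerator imag = -5.9*(-5.2) - (-2.5)*(-2.3) = 24.93
Denominator = 32.33
Re(z) = 26.57/32.33 = 0.8218
Im(z) = 24.93/32.33 = 0.7711

Re(z) = 0.8218, Im(z) = 0.7711


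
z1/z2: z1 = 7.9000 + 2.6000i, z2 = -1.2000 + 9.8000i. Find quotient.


Conjugate of z2 = -1.2000 - 9.8000i
Numerator: (7.9000 + 2.6000i)(-1.2000 - 9.8000i) = 16.0000 - 80.5400i
Denominator: (-1.2)^2 + 9.8^2 = 97.48
Result = (16.0000 - 80.5400i)/97.48

0.1641 - 0.8262i


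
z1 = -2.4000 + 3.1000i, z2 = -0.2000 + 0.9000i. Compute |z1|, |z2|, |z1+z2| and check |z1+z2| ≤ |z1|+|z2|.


|z1| = sqrt((-2.4)^2 + 3.1^2) = sqrt(15.37) = 3.9205
|z2| = sqrt((-0.2)^2 + 0.9^2) = sqrt(0.85) = 0.9220
z1+z2 = -2.6000 + 4.0000i
|z1+z2| = sqrt(22.76) = 4.7707
|z1|+|z2| = 3.9205 + 0.9220 = 4.8425

|z1+z2| = 4.7707 ≤ |z1|+|z2| = 4.8425 (verified)


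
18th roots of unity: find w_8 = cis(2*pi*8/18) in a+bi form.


Angle = 360*8/18 = 160°
a = cos(160°) = -0.9397
b = sin(160°) = 0.3420

-0.9397 + 0.3420i


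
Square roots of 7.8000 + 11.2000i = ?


|z| = sqrt(60.84+125.44) = 13.6484
sqrt((|z|+a)/2) = sqrt((13.6484+7.8)/2) = sqrt(10.7242) = 3.2748
sqrt((|z|-a)/2) = sqrt((13.6484-7.8)/2) = sqrt(2.9242) = 1.7100

±(3.2748 + 1.7100i) i.e. 3.2748 + 1.7100i and -3.2748 - 1.7100i


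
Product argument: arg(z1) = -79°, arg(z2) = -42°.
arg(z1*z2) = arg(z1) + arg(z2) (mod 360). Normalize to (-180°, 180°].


arg(z1*z2) = -79° - 42° = -121°
Normalized to (-180°, 180°]: -121°

-121°


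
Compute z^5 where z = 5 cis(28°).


r^5 = 5^5 = 3125
n*theta = 5*28° = 140° = 140° (mod 360)
a = 3125*cos(140°) = -2393.8889
b = 3125*sin(140°) = 2008.7113

3125 cis(140°) = -2393.8889 + 2008.7113i


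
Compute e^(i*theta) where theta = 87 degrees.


cos(87°) = 0.0523
sin(87°) = 0.9986

e^(i*87°) = 0.0523 + 0.9986i


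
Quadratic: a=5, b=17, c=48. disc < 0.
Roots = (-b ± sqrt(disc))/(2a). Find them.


disc = 17^2 - 4*5*48 = 289 - 960 = -671
sqrt(|disc|) = sqrt(671) = 25.9037
Real part = -17/(2*5) = -1.7000
Imag part = 25.9037/(2*5) = 2.5904

-1.7000 ± 2.5904i


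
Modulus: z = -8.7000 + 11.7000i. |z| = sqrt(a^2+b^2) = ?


|z| = sqrt((-8.7)^2 + 11.7^2) = sqrt(75.69 + 136.89) = sqrt(212.58) = 14.5801

|z| = 14.5801


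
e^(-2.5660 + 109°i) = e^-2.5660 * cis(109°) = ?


e^-2.5660 = 0.07684
cos(109°) = -0.3256
sin(109°) = 0.9455
Real = 0.07684*(-0.3256) = -0.0250
Imag = 0.07684*0.9455 = 0.0727

-0.0250 + 0.0727i


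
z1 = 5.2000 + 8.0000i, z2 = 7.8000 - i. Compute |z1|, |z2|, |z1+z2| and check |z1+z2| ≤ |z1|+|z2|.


|z1| = sqrt(5.2^2 + 8^2) = sqrt(91.04) = 9.5415
|z2| = sqrt(7.8^2 + (-1)^2) = sqrt(61.84) = 7.8638
z1+z2 = 13.0000 + 7.0000i
|z1+z2| = sqrt(218) = 14.7648
|z1|+|z2| = 9.5415 + 7.8638 = 17.4053

|z1+z2| = 14.7648 ≤ |z1|+|z2| = 17.4053 (verified)


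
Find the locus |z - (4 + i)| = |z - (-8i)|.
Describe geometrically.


Equal distances means the locus is the perpendicular bisector of z1 and z2.
Midpoint = ((4+0)/2, (1+(-8))/2) = (2.0000, -3.5000)

Perpendicular bisector through (2.0000, -3.5000)


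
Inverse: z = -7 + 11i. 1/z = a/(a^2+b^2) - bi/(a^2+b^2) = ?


|z|^2 = 49+121 = 170
1/z = (-7 - 11i)/170

1/z = -0.0412 - 0.0647i


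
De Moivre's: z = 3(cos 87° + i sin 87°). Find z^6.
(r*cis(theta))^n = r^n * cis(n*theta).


r^6 = 3^6 = 729
n*theta = 6*87° = 522° = 162° (mod 360)
a = 729*cos(162°) = -693.3202
b = 729*sin(162°) = 225.2734

729 cis(162°) = -693.3202 + 225.2734i


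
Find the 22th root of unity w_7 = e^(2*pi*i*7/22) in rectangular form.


Angle = 360*7/22 = 114.5455°
a = cos(114.5455°) = -0.4154
b = sin(114.5455°) = 0.9096

-0.4154 + 0.9096i


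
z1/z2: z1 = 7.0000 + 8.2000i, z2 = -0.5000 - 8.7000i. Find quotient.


Conjugate of z2 = -0.5000 + 8.7000i
Numerator: (7.0000 + 8.2000i)(-0.5000 + 8.7000i) = -74.8400 + 56.8000i
Denominator: (-0.5)^2 + (-8.7)^2 = 75.94
Result = (-74.8400 + 56.8000i)/75.94

-0.9855 + 0.7480i


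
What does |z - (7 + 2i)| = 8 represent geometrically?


|z - z0| = r is a circle with center z0 and radius r.
Center = (7, 2), radius = 8

Circle with center (7, 2) and radius 8


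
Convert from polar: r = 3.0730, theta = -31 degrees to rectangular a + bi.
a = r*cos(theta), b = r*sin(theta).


a = 3.0730*cos(-31°) = 3.0730*0.85717 = 2.6341
b = 3.0730*sin(-31°) = 3.0730*(-0.51504) = -1.5827

2.6341 - 1.5827i


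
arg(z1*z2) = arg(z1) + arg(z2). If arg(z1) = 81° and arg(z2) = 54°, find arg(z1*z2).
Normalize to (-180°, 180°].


arg(z1*z2) = 81° + 54° = 135°
Normalized to (-180°, 180°]: 135°

135°


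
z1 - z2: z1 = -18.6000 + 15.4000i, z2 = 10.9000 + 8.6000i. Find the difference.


Real: -18.6 - 10.9 = -29.5
Imag: 15.4 - 8.6 = 6.8

-29.5000 + 6.8000i


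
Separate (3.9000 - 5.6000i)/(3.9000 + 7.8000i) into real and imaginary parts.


Multiply by conjugate: (3.9000 - 5.6000i)(3.9000 - 7.8000i) / (3.9^2 + 7.8^2)
Numerator real = 3.9*3.9 - (5.6)*7.8 = -28.47
Numerator imag = -5.6*3.9 - 3.9*7.8 = -52.26
Denominator = 76.05
Re(z) = -28.47/76.05 = -0.3744
Im(z) = -52.26/76.05 = -0.6872

Re(z) = -0.3744, Im(z) = -0.6872


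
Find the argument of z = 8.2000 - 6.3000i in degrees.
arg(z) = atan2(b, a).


Re = 8.2, Im = -6.3
arg = atan2(-6.3, 8.2) = -37.5348 degrees

arg(z) = -37.5348 degrees


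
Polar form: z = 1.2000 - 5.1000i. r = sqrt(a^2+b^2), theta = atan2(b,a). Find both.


r = sqrt(1.44+26.01) = sqrt(27.45) = 5.2393
theta = atan2(-5.1, 1.2) = -76.7595 degrees

r = 5.2393, theta = -76.7595 degrees


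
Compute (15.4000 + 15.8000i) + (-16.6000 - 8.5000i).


Real: 15.4 - 16.6 = -1.2
Imag: 15.8 - 8.5 = 7.3

-1.2000 + 7.3000i


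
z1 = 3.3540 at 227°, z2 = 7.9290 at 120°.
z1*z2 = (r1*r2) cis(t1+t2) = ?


r = 3.3540 * 7.9290 = 26.5939
theta = 227° + 120° = 347° = 347° (mod 360)

26.5939 cis(347°)


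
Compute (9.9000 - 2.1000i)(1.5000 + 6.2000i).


Real = 9.9*1.5 - (-2.1)*6.2 = 14.85 - (-13.02) = 27.87
Imag = 9.9*6.2 + 1.5*(-2.1) = 61.38 - (3.15) = 58.23

27.8700 + 58.2300i


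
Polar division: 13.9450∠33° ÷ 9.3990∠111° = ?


r = 13.9450 / 9.3990 = 1.4837
theta = 33° - 111° = -78° = 282° (mod 360)

1.4837 cis(282°)


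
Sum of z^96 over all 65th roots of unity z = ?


The roots are w_k = w^k with w = e^(2*pi*i/65), and (w^k)^96 = (w^96)^k.
So S = 1 + u + u^2 + ... + u^(64) with u = w^96.
96 = 1*65 + 31, so 96 is not a multiple of 65: u = (w^65)^1 * w^31 = w^31 ≠ 1 (w is a primitive 65th root), while u^65 = (w^65)^96 = 1.
Geometric series: S = (1 - u^65)/(1 - u) = (1 - 1)/(1 - u) = 0

S = 0


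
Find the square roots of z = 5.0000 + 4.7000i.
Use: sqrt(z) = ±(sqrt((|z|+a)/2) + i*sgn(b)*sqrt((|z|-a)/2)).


|z| = sqrt(25+22.09) = 6.8622
sqrt((|z|+a)/2) = sqrt((6.8622+5)/2) = sqrt(5.9311) = 2.4354
sqrt((|z|-a)/2) = sqrt((6.8622-5)/2) = sqrt(0.9311) = 0.9649

±(2.4354 + 0.9649i) i.e. 2.4354 + 0.9649i and -2.4354 - 0.9649i


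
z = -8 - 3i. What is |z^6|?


|z| = sqrt(64+9) = sqrt(73) = 8.5440
|z^6| = |z|^6 = (sqrt(73))^6 = 73^3 = 389017

|z^6| = 389017


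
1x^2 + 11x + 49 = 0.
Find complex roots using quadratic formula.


disc = 11^2 - 4*1*49 = 121 - 196 = -75
sqrt(|disc|) = sqrt(75) = 8.6603
Real part = -11/(2*1) = -5.5000
Imag part = 8.6603/(2*1) = 4.3301

-5.5000 ± 4.3301i


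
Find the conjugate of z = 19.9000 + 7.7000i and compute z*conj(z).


z_bar = 19.9000 - 7.7000i
z*z_bar = 19.9^2 + 7.7^2 = 396.01 + 59.29 = 455.3

z_bar = 19.9000 - 7.7000i, z*z_bar = 455.3


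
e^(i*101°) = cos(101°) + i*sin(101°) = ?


cos(101°) = -0.1908
sin(101°) = 0.9816

e^(i*101°) = -0.1908 + 0.9816i


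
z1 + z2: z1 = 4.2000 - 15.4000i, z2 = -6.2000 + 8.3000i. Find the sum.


Real: 4.2 - 6.2 = -2
Imag: -15.4 + 8.3 = -7.1

-2.0000 - 7.1000i


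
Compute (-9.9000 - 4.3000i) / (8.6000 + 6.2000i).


Conjugate of z2 = 8.6000 - 6.2000i
Numerator: (-9.9000 - 4.3000i)(8.6000 - 6.2000i) = -111.8000 + 24.4000i
Denominator: 8.6^2 + 6.2^2 = 112.4
Result = (-111.8000 + 24.4000i)/112.4

-0.9947 + 0.2171i


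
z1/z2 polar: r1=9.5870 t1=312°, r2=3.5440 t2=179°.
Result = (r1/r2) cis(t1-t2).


r = 9.5870 / 3.5440 = 2.7051
theta = 312° - 179° = 133° = 133° (mod 360)

2.7051 cis(133°)


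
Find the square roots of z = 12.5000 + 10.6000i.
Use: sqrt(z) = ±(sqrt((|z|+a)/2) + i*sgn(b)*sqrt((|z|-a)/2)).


|z| = sqrt(156.25+112.36) = 16.3893
sqrt((|z|+a)/2) = sqrt((16.3893+12.5)/2) = sqrt(14.4447) = 3.8006
sqrt((|z|-a)/2) = sqrt((16.3893-12.5)/2) = sqrt(1.9447) = 1.3945

±(3.8006 + 1.3945i) i.e. 3.8006 + 1.3945i and -3.8006 - 1.3945i


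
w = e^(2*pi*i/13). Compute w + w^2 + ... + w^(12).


With w = e^(2*pi*i/13), all 13 of the 13th roots of unity w^0 = 1, w, ..., w^(12) sum to 0: 1 + w + ... + w^(12) = (1 - w^13)/(1 - w) = 0 since w^13 = 1, w ≠ 1.
Removing the root 1: w + w^2 + ... + w^(12) = 0 - 1 = -1

Sum = -1


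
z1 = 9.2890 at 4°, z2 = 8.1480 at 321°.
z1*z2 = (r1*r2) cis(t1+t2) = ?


r = 9.2890 * 8.1480 = 75.6868
theta = 4° + 321° = 325° = 325° (mod 360)

75.6868 cis(325°)


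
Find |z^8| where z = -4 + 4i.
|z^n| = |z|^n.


|z| = sqrt(16+16) = sqrt(32) = 5.6569
|z^8| = |z|^8 = (sqrt(32))^8 = 32^4 = 1048576

|z^8| = 1048576


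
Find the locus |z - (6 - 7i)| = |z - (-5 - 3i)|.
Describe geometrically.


Equal distances means the locus is the perpendicular bisector of z1 and z2.
Midpoint = ((6+(-5))/2, (-7+(-3))/2) = (0.5000, -5.0000)

Perpendicular bisector through (0.5000, -5.0000)


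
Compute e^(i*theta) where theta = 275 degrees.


cos(275°) = 0.0872
sin(275°) = -0.9962

e^(i*275°) = 0.0872 - 0.9962i


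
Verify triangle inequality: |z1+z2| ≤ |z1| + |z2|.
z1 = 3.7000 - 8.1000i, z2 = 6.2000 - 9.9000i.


|z1| = sqrt(3.7^2 + (-8.1)^2) = sqrt(79.3) = 8.9051
|z2| = sqrt(6.2^2 + (-9.9)^2) = sqrt(136.45) = 11.6812
z1+z2 = 9.9000 - 18.0000i
|z1+z2| = sqrt(422.01) = 20.5429
|z1|+|z2| = 8.9051 + 11.6812 = 20.5863

|z1+z2| = 20.5429 ≤ |z1|+|z2| = 20.5863 (verified)


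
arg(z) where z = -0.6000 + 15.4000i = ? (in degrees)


Re = -0.6, Im = 15.4
arg = atan2(15.4, -0.6) = 92.2312 degrees

arg(z) = 92.2312 degrees


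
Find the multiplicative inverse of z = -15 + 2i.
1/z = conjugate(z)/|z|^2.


|z|^2 = 225+4 = 229
1/z = (-15 - 2i)/229

1/z = -0.0655 - 0.0087i


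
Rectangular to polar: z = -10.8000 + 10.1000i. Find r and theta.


r = sqrt(116.64+102.01) = sqrt(218.65) = 14.7868
theta = atan2(10.1, -10.8) = 136.9183 degrees

r = 14.7868, theta = 136.9183 degrees


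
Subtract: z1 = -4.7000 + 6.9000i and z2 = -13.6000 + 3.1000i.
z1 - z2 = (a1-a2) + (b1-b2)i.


Real: -4.7 + 13.6 = 8.9
Imag: 6.9 - 3.1 = 3.8

8.9000 + 3.8000i


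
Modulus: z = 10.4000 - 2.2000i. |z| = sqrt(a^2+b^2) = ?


|z| = sqrt(10.4^2 + (-2.2)^2) = sqrt(108.16 + 4.84) = sqrt(113) = 10.6301

|z| = 10.6301


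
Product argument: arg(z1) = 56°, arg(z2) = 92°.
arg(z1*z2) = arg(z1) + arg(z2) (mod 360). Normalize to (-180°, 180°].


arg(z1*z2) = 56° + 92° = 148°
Normalized to (-180°, 180°]: 148°

148°


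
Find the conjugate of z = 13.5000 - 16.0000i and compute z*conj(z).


z_bar = 13.5000 + 16.0000i
z*z_bar = 13.5^2 + (-16)^2 = 182.25 + 256 = 438.25

z_bar = 13.5000 + 16.0000i, z*z_bar = 438.25


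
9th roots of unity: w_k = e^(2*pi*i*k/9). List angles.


The 9th roots of unity are cis(360k/9°) for k=0..8
Angle step = 360/9 = 40°
Primitive root: cis(40°)
Primitive root = 0.7660 + 0.6428i

9 roots at angles: 0°, 40°, 80°, 120°, 160°, 200°, 240°, 280°, 320°


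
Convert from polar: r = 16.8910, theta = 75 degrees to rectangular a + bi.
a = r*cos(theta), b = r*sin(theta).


a = 16.8910*cos(75°) = 16.8910*0.25882 = 4.3717
b = 16.8910*sin(75°) = 16.8910*0.96593 = 16.3155

4.3717 + 16.3155i


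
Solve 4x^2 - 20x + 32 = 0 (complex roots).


disc = (-20)^2 - 4*4*32 = 400 - 512 = -112
sqrt(|disc|) = sqrt(112) = 10.5830
Real part = 20/(2*4) = 2.5000
Imag part = 10.5830/(2*4) = 1.3229

2.5000 ± 1.3229i


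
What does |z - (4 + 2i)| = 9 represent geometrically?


|z - z0| = r is a circle with center z0 and radius r.
Center = (4, 2), radius = 9

Circle with center (4, 2) and radius 9


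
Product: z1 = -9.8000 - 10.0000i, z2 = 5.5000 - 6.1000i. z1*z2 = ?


Real = -9.8*5.5 - (-10)*(-6.1) = -53.9 - 61 = -114.9
Imag = -9.8*(-6.1) + 5.5*(-10) = 59.78 - (55) = 4.78

-114.9000 + 4.7800i


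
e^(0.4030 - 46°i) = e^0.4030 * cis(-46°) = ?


e^0.4030 = 1.49631
cos(-46°) = 0.69466
sin(-46°) = -0.71934
Real = 1.49631*0.69466 = 1.0394
Imag = 1.49631*(-0.71934) = -1.0764

1.0394 - 1.0764i


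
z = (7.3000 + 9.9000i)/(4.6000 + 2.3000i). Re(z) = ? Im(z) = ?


Multiply by conjugate: (7.3000 + 9.9000i)(4.6000 - 2.3000i) / (4.6^2 + 2.3^2)
Numerator real = 7.3*4.6 + 9.9*2.3 = 56.35
Numerator imag = 9.9*4.6 - 7.3*2.3 = 28.75
Denominator = 26.45
Re(z) = 56.35/26.45 = 2.1304
Im(z) = 28.75/26.45 = 1.0870

Re(z) = 2.1304, Im(z) = 1.0870


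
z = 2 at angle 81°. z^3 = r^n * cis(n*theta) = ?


r^3 = 2^3 = 8
n*theta = 3*81° = 243° = 243° (mod 360)
a = 8*cos(243°) = -3.6319
b = 8*sin(243°) = -7.1281

8 cis(243°) = -3.6319 - 7.1281i


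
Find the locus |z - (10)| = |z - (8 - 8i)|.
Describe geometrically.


Equal distances means the locus is the perpendicular bisector of z1 and z2.
Midpoint = ((10+8)/2, (0+(-8))/2) = (9.0000, -4.0000)

Perpendicular bisector through (9.0000, -4.0000)


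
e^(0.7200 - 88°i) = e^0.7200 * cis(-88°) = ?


e^0.7200 = 2.0544
cos(-88°) = 0.0349
sin(-88°) = -0.9994
Real = 2.0544*0.0349 = 0.0717
Imag = 2.0544*(-0.9994) = -2.0532

0.0717 - 2.0532i


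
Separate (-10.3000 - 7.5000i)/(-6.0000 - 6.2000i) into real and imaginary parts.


Multiply by conjugate: (-10.3000 - 7.5000i)(-6.0000 + 6.2000i) / ((-6)^2 + (-6.2)^2)
Numerator real = -10.3*(-6) - (7.5)*(-6.2) = 108.3
Numerator imag = -7.5*(-6) - (-10.3)*(-6.2) = -18.86
Denominator = 74.44
Re(z) = 108.3/74.44 = 1.4549
Im(z) = -18.86/74.44 = -0.2534

Re(z) = 1.4549, Im(z) = -0.2534


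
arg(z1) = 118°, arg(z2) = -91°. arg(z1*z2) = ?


arg(z1*z2) = 118° - 91° = 27°
Normalized to (-180°, 180°]: 27°

27°


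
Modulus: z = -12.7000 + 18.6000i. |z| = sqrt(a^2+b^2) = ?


|z| = sqrt((-12.7)^2 + 18.6^2) = sqrt(161.29 + 345.96) = sqrt(507.25) = 22.5222

|z| = 22.5222


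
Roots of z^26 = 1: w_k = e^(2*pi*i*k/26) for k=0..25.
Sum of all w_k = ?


The sum of all 26th roots of unity is 0.
Geometric series: (1 - w^26)/(1 - w) = (1-1)/(1-w) = 0 since w^26 = 1, w ≠ 1.
Alternatively: coefficient of z^25 in z^26 - 1 is 0.

0


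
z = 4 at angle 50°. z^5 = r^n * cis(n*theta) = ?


r^5 = 4^5 = 1024
n*theta = 5*50° = 250° = 250° (mod 360)
a = 1024*cos(250°) = -350.2286
b = 1024*sin(250°) = -962.2452

1024 cis(250°) = -350.2286 - 962.2452i


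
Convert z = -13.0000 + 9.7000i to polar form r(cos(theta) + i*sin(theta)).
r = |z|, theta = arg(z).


r = sqrt(169+94.09) = sqrt(263.09) = 16.2200
theta = atan2(9.7, -13) = 143.2714 degrees

r = 16.2200, theta = 143.2714 degrees


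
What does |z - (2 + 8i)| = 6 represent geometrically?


|z - z0| = r is a circle with center z0 and radius r.
Center = (2, 8), radius = 6

Circle with center (2, 8) and radius 6


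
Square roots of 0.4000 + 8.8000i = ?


|z| = sqrt(0.16+77.44) = 8.8091
sqrt((|z|+a)/2) = sqrt((8.8091+0.4)/2) = sqrt(4.6045) = 2.1458
sqrt((|z|-a)/2) = sqrt((8.8091-0.4)/2) = sqrt(4.2045) = 2.0505

±(2.1458 + 2.0505i) i.e. 2.1458 + 2.0505i and -2.1458 - 2.0505i


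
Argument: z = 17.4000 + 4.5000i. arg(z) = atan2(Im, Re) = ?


Re = 17.4, Im = 4.5
arg = atan2(4.5, 17.4) = 14.5002 degrees

arg(z) = 14.5002 degrees


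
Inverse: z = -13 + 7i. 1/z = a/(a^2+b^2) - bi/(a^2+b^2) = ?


|z|^2 = 169+49 = 218
1/z = (-13 - 7i)/218

1/z = -0.0596 - 0.0321i


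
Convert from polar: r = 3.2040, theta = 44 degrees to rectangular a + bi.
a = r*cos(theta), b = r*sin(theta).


a = 3.2040*cos(44°) = 3.2040*0.71934 = 2.3048
b = 3.2040*sin(44°) = 3.2040*0.69466 = 2.2257

2.3048 + 2.2257i


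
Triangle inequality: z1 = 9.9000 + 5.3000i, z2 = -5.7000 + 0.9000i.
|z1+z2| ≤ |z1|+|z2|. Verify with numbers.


|z1| = sqrt(9.9^2 + 5.3^2) = sqrt(126.1) = 11.2294
|z2| = sqrt((-5.7)^2 + 0.9^2) = sqrt(33.3) = 5.7706
z1+z2 = 4.2000 + 6.2000i
|z1+z2| = sqrt(56.08) = 7.4887
|z1|+|z2| = 11.2294 + 5.7706 = 17.0000

|z1+z2| = 7.4887 ≤ |z1|+|z2| = 17.0000 (verified)


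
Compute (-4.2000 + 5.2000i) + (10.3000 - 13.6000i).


Real: -4.2 + 10.3 = 6.1
Imag: 5.2 - 13.6 = -8.4

6.1000 - 8.4000i


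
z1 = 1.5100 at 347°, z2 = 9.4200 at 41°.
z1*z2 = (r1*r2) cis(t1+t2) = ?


r = 1.5100 * 9.4200 = 14.2242
theta = 347° + 41° = 388° = 28° (mod 360)

14.2242 cis(28°)


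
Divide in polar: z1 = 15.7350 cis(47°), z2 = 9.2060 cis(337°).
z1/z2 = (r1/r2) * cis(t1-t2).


r = 15.7350 / 9.2060 = 1.7092
theta = 47° - 337° = -290° = 70° (mod 360)

1.7092 cis(70°)


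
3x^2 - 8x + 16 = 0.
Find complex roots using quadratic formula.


disc = (-8)^2 - 4*3*16 = 64 - 192 = -128
sqrt(|disc|) = sqrt(128) = 11.3137
Real part = 8/(2*3) = 1.3333
Imag part = 11.3137/(2*3) = 1.8856

1.3333 ± 1.8856i


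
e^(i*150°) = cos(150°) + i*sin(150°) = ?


cos(150°) = -0.8660
sin(150°) = 0.5000

e^(i*150°) = -0.8660 + 0.5000i


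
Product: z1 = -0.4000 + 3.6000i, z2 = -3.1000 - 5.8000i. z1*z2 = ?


Real = -0.4*(-3.1) - 3.6*(-5.8) = 1.24 - (-20.88) = 22.12
Imag = -0.4*(-5.8) - (3.1)*3.6 = 2.32 - (11.16) = -8.84

22.1200 - 8.8400i


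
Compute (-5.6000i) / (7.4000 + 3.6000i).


Conjugate of z2 = 7.4000 - 3.6000i
Numerator: (-5.6000i)(7.4000 - 3.6000i) = -20.1600 - 41.4400i
Denominator: 7.4^2 + 3.6^2 = 67.72
Result = (-20.1600 - 41.4400i)/67.72

-0.2977 - 0.6119i


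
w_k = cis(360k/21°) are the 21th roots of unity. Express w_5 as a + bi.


Angle = 360*5/21 = 85.7143°
a = cos(85.7143°) = 0.0747
b = sin(85.7143°) = 0.9972

0.0747 + 0.9972i


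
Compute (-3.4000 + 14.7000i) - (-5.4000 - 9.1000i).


Real: -3.4 + 5.4 = 2
Imag: 14.7 + 9.1 = 23.8

2.0000 + 23.8000i


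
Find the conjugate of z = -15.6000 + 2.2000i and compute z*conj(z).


z_bar = -15.6000 - 2.2000i
z*z_bar = (-15.6)^2 + 2.2^2 = 243.36 + 4.84 = 248.2

z_bar = -15.6000 - 2.2000i, z*z_bar = 248.2


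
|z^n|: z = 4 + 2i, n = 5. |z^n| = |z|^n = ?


|z| = sqrt(16+4) = sqrt(20) = 4.4721
|z^5| = |z|^5 = (sqrt(20))^5 = 20^2 * sqrt(20) = 400*sqrt(20)

|z^5| = 400*sqrt(20) ≈ 1788.8544


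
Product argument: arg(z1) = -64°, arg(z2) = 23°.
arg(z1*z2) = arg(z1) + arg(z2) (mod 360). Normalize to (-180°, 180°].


arg(z1*z2) = -64° + 23° = -41°
Normalized to (-180°, 180°]: -41°

-41°


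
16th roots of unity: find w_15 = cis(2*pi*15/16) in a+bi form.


Angle = 360*15/16 = 337.5°
a = cos(337.5°) = 0.9239
b = sin(337.5°) = -0.3827

0.9239 - 0.3827i


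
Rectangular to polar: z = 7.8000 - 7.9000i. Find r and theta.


r = sqrt(60.84+62.41) = sqrt(123.25) = 11.1018
theta = atan2(-7.9, 7.8) = -45.3649 degrees

r = 11.1018, theta = -45.3649 degrees


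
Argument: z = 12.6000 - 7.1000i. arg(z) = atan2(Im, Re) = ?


Re = 12.6, Im = -7.1
arg = atan2(-7.1, 12.6) = -29.4009 degrees

arg(z) = -29.4009 degrees


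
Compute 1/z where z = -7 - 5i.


|z|^2 = 49+25 = 74
1/z = (-7 + 5i)/74

1/z = -0.0946 + 0.0676i


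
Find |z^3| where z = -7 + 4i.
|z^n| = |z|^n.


|z| = sqrt(49+16) = sqrt(65) = 8.0623
|z^3| = |z|^3 = (sqrt(65))^3 = 65*sqrt(65)

|z^3| = 65*sqrt(65) ≈ 524.0468


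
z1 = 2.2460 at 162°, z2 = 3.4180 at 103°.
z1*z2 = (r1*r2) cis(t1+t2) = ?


r = 2.2460 * 3.4180 = 7.6768
theta = 162° + 103° = 265° = 265° (mod 360)

7.6768 cis(265°)


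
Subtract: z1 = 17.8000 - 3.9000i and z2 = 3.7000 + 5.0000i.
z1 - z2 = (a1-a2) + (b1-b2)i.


Real: 17.8 - 3.7 = 14.1
Imag: -3.9 - 5 = -8.9

14.1000 - 8.9000i


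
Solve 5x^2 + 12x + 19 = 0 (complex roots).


disc = 12^2 - 4*5*19 = 144 - 380 = -236
sqrt(|disc|) = sqrt(236) = 15.3623
Real part = -12/(2*5) = -1.2000
Imag part = 15.3623/(2*5) = 1.5362

-1.2000 ± 1.5362i


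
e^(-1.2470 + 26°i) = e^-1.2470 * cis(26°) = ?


e^-1.2470 = 0.2874
cos(26°) = 0.8988
sin(26°) = 0.4384
Real = 0.2874*0.8988 = 0.2583
Imag = 0.2874*0.4384 = 0.1260

0.2583 + 0.1260i


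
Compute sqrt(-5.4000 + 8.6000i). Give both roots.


|z| = sqrt(29.16+73.96) = 10.1548
sqrt((|z|+a)/2) = sqrt((10.1548+(-5.4))/2) = sqrt(2.3774) = 1.5419
sqrt((|z|-a)/2) = sqrt((10.1548-(-5.4))/2) = sqrt(7.7774) = 2.7888

±(1.5419 + 2.7888i) i.e. 1.5419 + 2.7888i and -1.5419 - 2.7888i


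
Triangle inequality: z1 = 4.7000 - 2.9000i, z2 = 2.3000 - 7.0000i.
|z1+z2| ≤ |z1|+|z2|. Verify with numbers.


|z1| = sqrt(4.7^2 + (-2.9)^2) = sqrt(30.5) = 5.5227
|z2| = sqrt(2.3^2 + (-7)^2) = sqrt(54.29) = 7.3682
z1+z2 = 7.0000 - 9.9000i
|z1+z2| = sqrt(147.01) = 12.1248
|z1|+|z2| = 5.5227 + 7.3682 = 12.8909

|z1+z2| = 12.1248 ≤ |z1|+|z2| = 12.8909 (verified)


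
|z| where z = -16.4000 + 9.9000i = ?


|z| = sqrt((-16.4)^2 + 9.9^2) = sqrt(268.96 + 98.01) = sqrt(366.97) = 19.1565

|z| = 19.1565


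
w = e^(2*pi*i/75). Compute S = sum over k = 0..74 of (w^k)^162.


The roots are w_k = w^k with w = e^(2*pi*i/75), and (w^k)^162 = (w^162)^k.
So S = 1 + u + u^2 + ... + u^(74) with u = w^162.
162 = 2*75 + 12, so 162 is not a multiple of 75: u = (w^75)^2 * w^12 = w^12 ≠ 1 (w is a primitive 75th root), while u^75 = (w^75)^162 = 1.
Geometric series: S = (1 - u^75)/(1 - u) = (1 - 1)/(1 - u) = 0

S = 0


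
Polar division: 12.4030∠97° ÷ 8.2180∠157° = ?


r = 12.4030 / 8.2180 = 1.5092
theta = 97° - 157° = -60° = 300° (mod 360)

1.5092 cis(300°)


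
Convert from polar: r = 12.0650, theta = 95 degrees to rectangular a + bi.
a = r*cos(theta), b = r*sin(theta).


a = 12.0650*cos(95°) = 12.0650*(-0.087156) = -1.0515
b = 12.0650*sin(95°) = 12.0650*0.996195 = 12.0191

-1.0515 + 12.0191i


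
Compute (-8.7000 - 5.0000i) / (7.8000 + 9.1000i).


Conjugate of z2 = 7.8000 - 9.1000i
Numerator: (-8.7000 - 5.0000i)(7.8000 - 9.1000i) = -113.3600 + 40.1700i
Denominator: 7.8^2 + 9.1^2 = 143.65
Result = (-113.3600 + 40.1700i)/143.65

-0.7891 + 0.2796i


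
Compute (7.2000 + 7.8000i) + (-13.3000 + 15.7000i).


Real: 7.2 - 13.3 = -6.1
Imag: 7.8 + 15.7 = 23.5

-6.1000 + 23.5000i


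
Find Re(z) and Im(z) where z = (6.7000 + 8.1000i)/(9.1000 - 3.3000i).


Multiply by conjugate: (6.7000 + 8.1000i)(9.1000 + 3.3000i) / (9.1^2 + (-3.3)^2)
Numerator real = 6.7*9.1 + 8.1*(-3.3) = 34.24
Numerator imag = 8.1*9.1 - 6.7*(-3.3) = 95.82
Denominator = 93.7
Re(z) = 34.24/93.7 = 0.3654
Im(z) = 95.82/93.7 = 1.0226

Re(z) = 0.3654, Im(z) = 1.0226


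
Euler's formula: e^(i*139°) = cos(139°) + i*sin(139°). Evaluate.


cos(139°) = -0.7547
sin(139°) = 0.6561

e^(i*139°) = -0.7547 + 0.6561i


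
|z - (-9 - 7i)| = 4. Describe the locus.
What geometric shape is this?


|z - z0| = r is a circle with center z0 and radius r.
Center = (-9, -7), radius = 4

Circle with center (-9, -7) and radius 4


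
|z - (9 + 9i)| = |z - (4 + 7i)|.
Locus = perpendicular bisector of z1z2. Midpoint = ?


Equal distances means the locus is the perpendicular bisector of z1 and z2.
Midpoint = ((9+4)/2, (9+7)/2) = (6.5000, 8.0000)

Perpendicular bisector through (6.5000, 8.0000)


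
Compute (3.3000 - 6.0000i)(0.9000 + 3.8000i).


Real = 3.3*0.9 - (-6)*3.8 = 2.97 - (-22.8) = 25.77
Imag = 3.3*3.8 + 0.9*(-6) = 12.54 - (5.4) = 7.14

25.7700 + 7.1400i


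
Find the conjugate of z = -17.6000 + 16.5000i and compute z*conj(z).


z_bar = -17.6000 - 16.5000i
z*z_bar = (-17.6)^2 + 16.5^2 = 309.76 + 272.25 = 582.01

z_bar = -17.6000 - 16.5000i, z*z_bar = 582.01


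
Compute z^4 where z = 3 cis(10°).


r^4 = 3^4 = 81
n*theta = 4*10° = 40° = 40° (mod 360)
a = 81*cos(40°) = 62.0496
b = 81*sin(40°) = 52.0658

81 cis(40°) = 62.0496 + 52.0658i


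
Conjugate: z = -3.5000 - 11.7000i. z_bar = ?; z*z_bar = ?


z_bar = -3.5000 + 11.7000i
z*z_bar = (-3.5)^2 + (-11.7)^2 = 12.25 + 136.89 = 149.14

z_bar = -3.5000 + 11.7000i, z*z_bar = 149.14


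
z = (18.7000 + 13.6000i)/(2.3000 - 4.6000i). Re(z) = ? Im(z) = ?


Multiply by conjugate: (18.7000 + 13.6000i)(2.3000 + 4.6000i) / (2.3^2 + (-4.6)^2)
Numerator real = 18.7*2.3 + 13.6*(-4.6) = -19.55
Numerator imag = 13.6*2.3 - 18.7*(-4.6) = 117.3
Denominator = 26.45
Re(z) = -19.55/26.45 = -0.7391
Im(z) = 117.3/26.45 = 4.4348

Re(z) = -0.7391, Im(z) = 4.4348


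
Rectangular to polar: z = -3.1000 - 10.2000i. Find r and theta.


r = sqrt(9.61+104.04) = sqrt(113.65) = 10.6607
theta = atan2(-10.2, -3.1) = -106.9052 degrees

r = 10.6607, theta = -106.9052 degrees


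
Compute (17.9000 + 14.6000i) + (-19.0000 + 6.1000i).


Real: 17.9 - 19 = -1.1
Imag: 14.6 + 6.1 = 20.7

-1.1000 + 20.7000i


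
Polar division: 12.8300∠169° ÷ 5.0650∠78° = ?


r = 12.8300 / 5.0650 = 2.5331
theta = 169° - 78° = 91° = 91° (mod 360)

2.5331 cis(91°)


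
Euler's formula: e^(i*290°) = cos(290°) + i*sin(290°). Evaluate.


cos(290°) = 0.3420
sin(290°) = -0.9397

e^(i*290°) = 0.3420 - 0.9397i


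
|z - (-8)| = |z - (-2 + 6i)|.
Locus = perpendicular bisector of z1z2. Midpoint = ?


Equal distances means the locus is the perpendicular bisector of z1 and z2.
Midpoint = ((-8+(-2))/2, (0+6)/2) = (-5.0000, 3.0000)

Perpendicular bisector through (-5.0000, 3.0000)


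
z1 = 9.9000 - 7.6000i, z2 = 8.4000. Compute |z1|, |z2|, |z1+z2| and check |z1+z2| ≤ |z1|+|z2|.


|z1| = sqrt(9.9^2 + (-7.6)^2) = sqrt(155.77) = 12.4808
|z2| = sqrt(8.4^2 + 0^2) = sqrt(70.56) = 8.4000
z1+z2 = 18.3000 - 7.6000i
|z1+z2| = sqrt(392.65) = 19.8154
|z1|+|z2| = 12.4808 + 8.4000 = 20.8808

|z1+z2| = 19.8154 ≤ |z1|+|z2| = 20.8808 (verified)


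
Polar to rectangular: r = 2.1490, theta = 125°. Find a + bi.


a = 2.1490*cos(125°) = 2.1490*(-0.57358) = -1.2326
b = 2.1490*sin(125°) = 2.1490*0.81915 = 1.7604

-1.2326 + 1.7604i


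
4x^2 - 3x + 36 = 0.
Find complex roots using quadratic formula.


disc = (-3)^2 - 4*4*36 = 9 - 576 = -567
sqrt(|disc|) = sqrt(567) = 23.8118
Real part = 3/(2*4) = 0.3750
Imag part = 23.8118/(2*4) = 2.9765

0.3750 ± 2.9765i


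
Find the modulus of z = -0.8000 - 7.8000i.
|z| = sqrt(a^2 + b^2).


|z| = sqrt((-0.8)^2 + (-7.8)^2) = sqrt(0.64 + 60.84) = sqrt(61.48) = 7.8409

|z| = 7.8409


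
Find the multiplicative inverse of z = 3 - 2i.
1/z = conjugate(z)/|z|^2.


|z|^2 = 9+4 = 13
1/z = (3 + 2i)/13

1/z = 0.2308 + 0.1538i


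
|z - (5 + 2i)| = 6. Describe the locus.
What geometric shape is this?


|z - z0| = r is a circle with center z0 and radius r.
Center = (5, 2), radius = 6

Circle with center (5, 2) and radius 6


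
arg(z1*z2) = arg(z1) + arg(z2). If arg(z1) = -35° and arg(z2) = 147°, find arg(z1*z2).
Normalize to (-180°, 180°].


arg(z1*z2) = -35° + 147° = 112°
Normalized to (-180°, 180°]: 112°

112°


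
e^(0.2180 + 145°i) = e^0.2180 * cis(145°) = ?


e^0.2180 = 1.2436
cos(145°) = -0.81915
sin(145°) = 0.5736
Real = 1.2436*(-0.81915) = -1.0187
Imag = 1.2436*0.5736 = 0.7133

-1.0187 + 0.7133i


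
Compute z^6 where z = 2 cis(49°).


r^6 = 2^6 = 64
n*theta = 6*49° = 294° = 294° (mod 360)
a = 64*cos(294°) = 26.0311
b = 64*sin(294°) = -58.4669

64 cis(294°) = 26.0311 - 58.4669i


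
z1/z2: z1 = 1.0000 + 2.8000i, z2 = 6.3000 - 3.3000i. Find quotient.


Conjugate of z2 = 6.3000 + 3.3000i
Numerator: (1.0000 + 2.8000i)(6.3000 + 3.3000i) = -2.9400 + 20.9400i
Denominator: 6.3^2 + (-3.3)^2 = 50.58
Result = (-2.9400 + 20.9400i)/50.58

-0.0581 + 0.4140i


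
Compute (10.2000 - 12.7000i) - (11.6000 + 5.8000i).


Real: 10.2 - 11.6 = -1.4
Imag: -12.7 - 5.8 = -18.5

-1.4000 - 18.5000i


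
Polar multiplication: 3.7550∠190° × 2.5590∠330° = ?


r = 3.7550 * 2.5590 = 9.6090
theta = 190° + 330° = 520° = 160° (mod 360)

9.6090 cis(160°)


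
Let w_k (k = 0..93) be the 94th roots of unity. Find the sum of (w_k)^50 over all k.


The roots are w_k = w^k with w = e^(2*pi*i/94), and (w^k)^50 = (w^50)^k.
So S = 1 + u + u^2 + ... + u^(93) with u = w^50.
50 = 0*94 + 50, so 50 is not a multiple of 94: u = w^50 ≠ 1 (w is a primitive 94th root), while u^94 = (w^94)^50 = 1.
Geometric series: S = (1 - u^94)/(1 - u) = (1 - 1)/(1 - u) = 0

S = 0


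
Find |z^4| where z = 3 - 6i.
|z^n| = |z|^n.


|z| = sqrt(9+36) = sqrt(45) = 6.7082
|z^4| = |z|^4 = (sqrt(45))^4 = 45^2 = 2025

|z^4| = 2025


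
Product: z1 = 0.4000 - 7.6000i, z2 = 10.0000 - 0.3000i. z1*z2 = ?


Real = 0.4*10 - (-7.6)*(-0.3) = 4 - 2.28 = 1.72
Imag = 0.4*(-0.3) + 10*(-7.6) = -0.12 - (76) = -76.12

1.7200 - 76.1200i


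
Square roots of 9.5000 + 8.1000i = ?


|z| = sqrt(90.25+65.61) = 12.4844
sqrt((|z|+a)/2) = sqrt((12.4844+9.5)/2) = sqrt(10.9922) = 3.3154
sqrt((|z|-a)/2) = sqrt((12.4844-9.5)/2) = sqrt(1.4922) = 1.2216

±(3.3154 + 1.2216i) i.e. 3.3154 + 1.2216i and -3.3154 - 1.2216i


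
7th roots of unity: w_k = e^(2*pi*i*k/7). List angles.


The 7th roots of unity are cis(360k/7°) for k=0..6
Angle step = 360/7 = 51.4286°
Primitive root: cis(51.4286°)
Primitive root = 0.6235 + 0.7818i

7 roots at angles: 0°, 51.4286°, 102.8571°, 154.2857°, 205.7143°, 257.1429°, 308.5714°


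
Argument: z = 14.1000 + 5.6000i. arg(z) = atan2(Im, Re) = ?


Re = 14.1, Im = 5.6
arg = atan2(5.6, 14.1) = 21.6612 degrees

arg(z) = 21.6612 degrees


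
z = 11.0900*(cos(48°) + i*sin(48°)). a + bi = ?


a = 11.0900*cos(48°) = 11.0900*0.66913 = 7.4207
b = 11.0900*sin(48°) = 11.0900*0.743145 = 8.2415

7.4207 + 8.2415i


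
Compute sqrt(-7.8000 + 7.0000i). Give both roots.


|z| = sqrt(60.84+49) = 10.4805
sqrt((|z|+a)/2) = sqrt((10.4805+(-7.8))/2) = sqrt(1.3402) = 1.1577
sqrt((|z|-a)/2) = sqrt((10.4805-(-7.8))/2) = sqrt(9.1402) = 3.0233

±(1.1577 + 3.0233i) i.e. 1.1577 + 3.0233i and -1.1577 - 3.0233i


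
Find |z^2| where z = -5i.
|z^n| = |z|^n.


|z| = sqrt(0+25) = sqrt(25) = 5
|z^2| = |z|^2 = 5^2 = 25

|z^2| = 25


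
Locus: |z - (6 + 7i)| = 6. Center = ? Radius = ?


|z - z0| = r is a circle with center z0 and radius r.
Center = (6, 7), radius = 6

Circle with center (6, 7) and radius 6


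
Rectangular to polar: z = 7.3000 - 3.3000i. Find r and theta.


r = sqrt(53.29+10.89) = sqrt(64.18) = 8.0112
theta = atan2(-3.3, 7.3) = -24.3256 degrees

r = 8.0112, theta = -24.3256 degrees


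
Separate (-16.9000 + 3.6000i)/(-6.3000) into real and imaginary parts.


Multiply by conjugate: (-16.9000 + 3.6000i)(-6.3000) / ((-6.3)^2 + 0^2)
Numerator real = -16.9*(-6.3) + 3.6*0 = 106.47
Numerator imag = 3.6*(-6.3) - (-16.9)*0 = -22.68
Denominator = 39.69
Re(z) = 106.47/39.69 = 2.6825
Im(z) = -22.68/39.69 = -0.5714

Re(z) = 2.6825, Im(z) = -0.5714


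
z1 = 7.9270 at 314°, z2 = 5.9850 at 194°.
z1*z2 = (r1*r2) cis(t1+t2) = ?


r = 7.9270 * 5.9850 = 47.4431
theta = 314° + 194° = 508° = 148° (mod 360)

47.4431 cis(148°)


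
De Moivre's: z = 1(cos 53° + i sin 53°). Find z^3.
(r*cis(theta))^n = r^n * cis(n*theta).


r^3 = 1^3 = 1
n*theta = 3*53° = 159° = 159° (mod 360)
a = 1*cos(159°) = -0.9336
b = 1*sin(159°) = 0.3584

1 cis(159°) = -0.9336 + 0.3584i


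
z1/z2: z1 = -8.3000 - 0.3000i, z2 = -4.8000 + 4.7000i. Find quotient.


Conjugate of z2 = -4.8000 - 4.7000i
Numerator: (-8.3000 - 0.3000i)(-4.8000 - 4.7000i) = 38.4300 + 40.4500i
Denominator: (-4.8)^2 + 4.7^2 = 45.13
Result = (38.4300 + 40.4500i)/45.13

0.8515 + 0.8963i


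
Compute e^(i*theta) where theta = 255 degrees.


cos(255°) = -0.2588
sin(255°) = -0.9659

e^(i*255°) = -0.2588 - 0.9659i


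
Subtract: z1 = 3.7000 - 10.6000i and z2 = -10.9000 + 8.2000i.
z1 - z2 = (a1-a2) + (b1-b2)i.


Real: 3.7 + 10.9 = 14.6
Imag: -10.6 - 8.2 = -18.8

14.6000 - 18.8000i


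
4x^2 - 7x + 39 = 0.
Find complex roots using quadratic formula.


disc = (-7)^2 - 4*4*39 = 49 - 624 = -575
sqrt(|disc|) = sqrt(575) = 23.9792
Real part = 7/(2*4) = 0.8750
Imag part = 23.9792/(2*4) = 2.9974

0.8750 ± 2.9974i


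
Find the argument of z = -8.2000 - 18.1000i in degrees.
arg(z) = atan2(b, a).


Re = -8.2, Im = -18.1
arg = atan2(-18.1, -8.2) = -114.3724 degrees

arg(z) = -114.3724 degrees


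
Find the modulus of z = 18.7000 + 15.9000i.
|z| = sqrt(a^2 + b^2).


|z| = sqrt(18.7^2 + 15.9^2) = sqrt(349.69 + 252.81) = sqrt(602.5) = 24.5459

|z| = 24.5459


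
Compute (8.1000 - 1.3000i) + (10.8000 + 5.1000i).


Real: 8.1 + 10.8 = 18.9
Imag: -1.3 + 5.1 = 3.8

18.9000 + 3.8000i


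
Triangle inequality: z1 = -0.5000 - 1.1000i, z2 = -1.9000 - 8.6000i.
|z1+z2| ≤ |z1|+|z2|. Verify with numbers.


|z1| = sqrt((-0.5)^2 + (-1.1)^2) = sqrt(1.46) = 1.2083
|z2| = sqrt((-1.9)^2 + (-8.6)^2) = sqrt(77.57) = 8.8074
z1+z2 = -2.4000 - 9.7000i
|z1+z2| = sqrt(99.85) = 9.9925
|z1|+|z2| = 1.2083 + 8.8074 = 10.0157

|z1+z2| = 9.9925 ≤ |z1|+|z2| = 10.0157 (verified)


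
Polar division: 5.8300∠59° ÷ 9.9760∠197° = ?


r = 5.8300 / 9.9760 = 0.5844
theta = 59° - 197° = -138° = 222° (mod 360)

0.5844 cis(222°)


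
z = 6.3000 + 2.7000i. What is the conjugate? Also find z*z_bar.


z_bar = 6.3000 - 2.7000i
z*z_bar = 6.3^2 + 2.7^2 = 39.69 + 7.29 = 46.98

z_bar = 6.3000 - 2.7000i, z*z_bar = 46.98


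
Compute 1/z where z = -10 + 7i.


|z|^2 = 100+49 = 149
1/z = (-10 - 7i)/149

1/z = -0.0671 - 0.0470i


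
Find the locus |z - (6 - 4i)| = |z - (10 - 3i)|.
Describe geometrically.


Equal distances means the locus is the perpendicular bisector of z1 and z2.
Midpoint = ((6+10)/2, (-4+(-3))/2) = (8.0000, -3.5000)

Perpendicular bisector through (8.0000, -3.5000)


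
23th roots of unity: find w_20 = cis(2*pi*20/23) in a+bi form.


Angle = 360*20/23 = 313.0435°
a = cos(313.0435°) = 0.6826
b = sin(313.0435°) = -0.7308

0.6826 - 0.7308i
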